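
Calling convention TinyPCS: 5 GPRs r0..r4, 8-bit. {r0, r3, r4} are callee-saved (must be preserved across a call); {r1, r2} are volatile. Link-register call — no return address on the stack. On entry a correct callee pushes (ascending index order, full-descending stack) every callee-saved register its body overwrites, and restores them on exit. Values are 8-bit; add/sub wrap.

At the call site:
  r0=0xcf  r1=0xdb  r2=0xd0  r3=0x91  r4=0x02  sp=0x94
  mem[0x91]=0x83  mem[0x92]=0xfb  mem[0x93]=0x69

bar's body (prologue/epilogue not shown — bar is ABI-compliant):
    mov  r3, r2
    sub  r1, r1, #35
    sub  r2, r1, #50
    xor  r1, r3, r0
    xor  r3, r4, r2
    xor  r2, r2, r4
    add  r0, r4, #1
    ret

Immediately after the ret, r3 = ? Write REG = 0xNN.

prologue: push r0 -> mem[0x93]=0xcf, sp=0x93
prologue: push r3 -> mem[0x92]=0x91, sp=0x92
body[0] mov  r3, r2 -> r3=0xd0
body[1] sub  r1, r1, #35 -> r1=0xb8
body[2] sub  r2, r1, #50 -> r2=0x86
body[3] xor  r1, r3, r0 -> r1=0x1f
body[4] xor  r3, r4, r2 -> r3=0x84
body[5] xor  r2, r2, r4 -> r2=0x84
body[6] add  r0, r4, #1 -> r0=0x03
epilogue: pop r3=0x91, sp=0x93
epilogue: pop r0=0xcf, sp=0x94
r3 is callee-saved -> restored

REG = 0x91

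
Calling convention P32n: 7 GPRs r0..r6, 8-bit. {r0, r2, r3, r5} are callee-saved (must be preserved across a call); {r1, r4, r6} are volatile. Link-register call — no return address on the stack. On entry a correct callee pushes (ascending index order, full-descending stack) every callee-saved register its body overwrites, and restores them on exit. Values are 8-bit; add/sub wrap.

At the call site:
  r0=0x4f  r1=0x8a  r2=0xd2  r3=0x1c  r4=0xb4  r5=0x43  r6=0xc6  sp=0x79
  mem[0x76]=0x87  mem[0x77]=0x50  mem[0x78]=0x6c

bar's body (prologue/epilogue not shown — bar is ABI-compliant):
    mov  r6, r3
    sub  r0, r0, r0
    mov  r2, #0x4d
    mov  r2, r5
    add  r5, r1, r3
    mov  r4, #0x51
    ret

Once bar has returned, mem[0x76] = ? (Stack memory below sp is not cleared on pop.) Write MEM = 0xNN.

prologue: push r0 -> mem[0x78]=0x4f, sp=0x78
prologue: push r2 -> mem[0x77]=0xd2, sp=0x77
prologue: push r5 -> mem[0x76]=0x43, sp=0x76
body[0] mov  r6, r3 -> r6=0x1c
body[1] sub  r0, r0, r0 -> r0=0x00
body[2] mov  r2, #0x4d -> r2=0x4d
body[3] mov  r2, r5 -> r2=0x43
body[4] add  r5, r1, r3 -> r5=0xa6
body[5] mov  r4, #0x51 -> r4=0x51
epilogue: pop r5=0x43, sp=0x77
epilogue: pop r2=0xd2, sp=0x78
epilogue: pop r0=0x4f, sp=0x79
prologue pushed ['r0', 'r2', 'r5'] at ['0x78', '0x77', '0x76']

MEM = 0x43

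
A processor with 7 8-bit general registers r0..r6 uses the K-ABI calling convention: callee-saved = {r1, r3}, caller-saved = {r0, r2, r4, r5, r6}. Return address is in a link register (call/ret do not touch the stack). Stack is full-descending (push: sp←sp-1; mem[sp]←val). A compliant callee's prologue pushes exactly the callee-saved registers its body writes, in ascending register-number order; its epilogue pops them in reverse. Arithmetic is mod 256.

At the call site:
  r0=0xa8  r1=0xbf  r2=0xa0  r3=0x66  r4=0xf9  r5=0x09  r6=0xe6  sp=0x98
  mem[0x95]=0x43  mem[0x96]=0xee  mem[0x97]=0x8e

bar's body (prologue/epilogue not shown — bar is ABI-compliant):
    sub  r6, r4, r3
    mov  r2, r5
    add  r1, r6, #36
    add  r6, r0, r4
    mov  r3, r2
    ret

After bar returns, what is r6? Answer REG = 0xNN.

REG = 0xa1

prologue: push r1 -> mem[0x97]=0xbf, sp=0x97
prologue: push r3 -> mem[0x96]=0x66, sp=0x96
body[0] sub  r6, r4, r3 -> r6=0x93
body[1] mov  r2, r5 -> r2=0x09
body[2] add  r1, r6, #36 -> r1=0xb7
body[3] add  r6, r0, r4 -> r6=0xa1
body[4] mov  r3, r2 -> r3=0x09
epilogue: pop r3=0x66, sp=0x97
epilogue: pop r1=0xbf, sp=0x98
r6 is caller-saved -> body value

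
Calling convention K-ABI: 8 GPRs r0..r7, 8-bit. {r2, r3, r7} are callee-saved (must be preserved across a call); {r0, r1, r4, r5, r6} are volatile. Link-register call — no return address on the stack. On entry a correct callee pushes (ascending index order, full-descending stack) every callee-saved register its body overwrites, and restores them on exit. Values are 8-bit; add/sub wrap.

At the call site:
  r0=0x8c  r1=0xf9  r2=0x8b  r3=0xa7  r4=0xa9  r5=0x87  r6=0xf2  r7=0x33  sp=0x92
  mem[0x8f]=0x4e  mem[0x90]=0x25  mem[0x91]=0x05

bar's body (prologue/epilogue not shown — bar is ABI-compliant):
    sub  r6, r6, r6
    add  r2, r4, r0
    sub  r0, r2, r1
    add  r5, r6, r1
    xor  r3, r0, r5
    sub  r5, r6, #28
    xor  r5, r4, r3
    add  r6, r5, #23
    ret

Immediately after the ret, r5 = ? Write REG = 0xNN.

prologue: push r2 -> mem[0x91]=0x8b, sp=0x91
prologue: push r3 -> mem[0x90]=0xa7, sp=0x90
body[0] sub  r6, r6, r6 -> r6=0x00
body[1] add  r2, r4, r0 -> r2=0x35
body[2] sub  r0, r2, r1 -> r0=0x3c
body[3] add  r5, r6, r1 -> r5=0xf9
body[4] xor  r3, r0, r5 -> r3=0xc5
body[5] sub  r5, r6, #28 -> r5=0xe4
body[6] xor  r5, r4, r3 -> r5=0x6c
body[7] add  r6, r5, #23 -> r6=0x83
epilogue: pop r3=0xa7, sp=0x91
epilogue: pop r2=0x8b, sp=0x92
r5 is caller-saved -> body value

REG = 0x6c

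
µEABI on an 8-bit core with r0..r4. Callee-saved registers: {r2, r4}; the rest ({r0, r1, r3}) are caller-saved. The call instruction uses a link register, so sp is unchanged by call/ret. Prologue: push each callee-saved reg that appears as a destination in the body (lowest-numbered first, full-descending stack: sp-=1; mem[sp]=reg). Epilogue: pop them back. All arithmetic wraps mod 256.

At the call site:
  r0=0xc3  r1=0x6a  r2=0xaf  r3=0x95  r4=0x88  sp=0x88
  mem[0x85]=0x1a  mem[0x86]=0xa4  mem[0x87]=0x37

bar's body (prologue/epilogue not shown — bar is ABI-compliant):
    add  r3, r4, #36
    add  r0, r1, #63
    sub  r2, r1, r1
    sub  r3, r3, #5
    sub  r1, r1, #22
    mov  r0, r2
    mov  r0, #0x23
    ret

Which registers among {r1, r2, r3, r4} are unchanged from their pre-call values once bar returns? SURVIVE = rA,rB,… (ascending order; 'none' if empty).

SURVIVE = r2,r4

prologue: push r2 → mem[0x87]=0xaf, sp=0x87
body[0] add  r3, r4, #36 → r3=0xac
body[1] add  r0, r1, #63 → r0=0xa9
body[2] sub  r2, r1, r1 → r2=0x00
body[3] sub  r3, r3, #5 → r3=0xa7
body[4] sub  r1, r1, #22 → r1=0x54
body[5] mov  r0, r2 → r0=0x00
body[6] mov  r0, #0x23 → r0=0x23
epilogue: pop r2=0xaf, sp=0x88
r1: caller-saved, written=True
r2: callee-saved, written=True
r3: caller-saved, written=True
r4: callee-saved, written=False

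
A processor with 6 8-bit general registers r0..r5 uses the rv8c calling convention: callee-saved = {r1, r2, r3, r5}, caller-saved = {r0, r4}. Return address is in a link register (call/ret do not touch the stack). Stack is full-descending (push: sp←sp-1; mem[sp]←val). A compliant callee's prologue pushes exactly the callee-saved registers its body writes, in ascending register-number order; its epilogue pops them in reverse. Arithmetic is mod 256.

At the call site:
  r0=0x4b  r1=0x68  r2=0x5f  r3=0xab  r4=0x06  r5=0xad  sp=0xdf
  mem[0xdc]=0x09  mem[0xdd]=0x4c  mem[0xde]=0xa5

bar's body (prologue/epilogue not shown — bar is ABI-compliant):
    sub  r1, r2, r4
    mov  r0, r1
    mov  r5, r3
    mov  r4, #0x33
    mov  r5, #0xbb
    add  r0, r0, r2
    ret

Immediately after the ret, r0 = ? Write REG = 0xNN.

REG = 0xb8

prologue: push r1 → mem[0xde]=0x68, sp=0xde
prologue: push r5 → mem[0xdd]=0xad, sp=0xdd
body[0] sub  r1, r2, r4 → r1=0x59
body[1] mov  r0, r1 → r0=0x59
body[2] mov  r5, r3 → r5=0xab
body[3] mov  r4, #0x33 → r4=0x33
body[4] mov  r5, #0xbb → r5=0xbb
body[5] add  r0, r0, r2 → r0=0xb8
epilogue: pop r5=0xad, sp=0xde
epilogue: pop r1=0x68, sp=0xdf
r0 is caller-saved → body value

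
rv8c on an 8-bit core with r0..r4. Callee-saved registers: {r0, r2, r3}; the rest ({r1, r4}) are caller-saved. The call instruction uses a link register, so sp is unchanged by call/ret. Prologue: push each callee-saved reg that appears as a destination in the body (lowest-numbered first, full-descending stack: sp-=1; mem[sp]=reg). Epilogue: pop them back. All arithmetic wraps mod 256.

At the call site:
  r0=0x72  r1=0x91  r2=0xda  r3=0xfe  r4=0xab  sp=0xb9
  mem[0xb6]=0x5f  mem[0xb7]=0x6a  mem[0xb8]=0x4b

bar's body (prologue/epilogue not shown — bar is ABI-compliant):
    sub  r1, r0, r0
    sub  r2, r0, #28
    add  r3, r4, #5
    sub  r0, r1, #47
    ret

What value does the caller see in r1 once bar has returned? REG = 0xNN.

REG = 0x00

prologue: push r0 → mem[0xb8]=0x72, sp=0xb8
prologue: push r2 → mem[0xb7]=0xda, sp=0xb7
prologue: push r3 → mem[0xb6]=0xfe, sp=0xb6
body[0] sub  r1, r0, r0 → r1=0x00
body[1] sub  r2, r0, #28 → r2=0x56
body[2] add  r3, r4, #5 → r3=0xb0
body[3] sub  r0, r1, #47 → r0=0xd1
epilogue: pop r3=0xfe, sp=0xb7
epilogue: pop r2=0xda, sp=0xb8
epilogue: pop r0=0x72, sp=0xb9
r1 is caller-saved → body value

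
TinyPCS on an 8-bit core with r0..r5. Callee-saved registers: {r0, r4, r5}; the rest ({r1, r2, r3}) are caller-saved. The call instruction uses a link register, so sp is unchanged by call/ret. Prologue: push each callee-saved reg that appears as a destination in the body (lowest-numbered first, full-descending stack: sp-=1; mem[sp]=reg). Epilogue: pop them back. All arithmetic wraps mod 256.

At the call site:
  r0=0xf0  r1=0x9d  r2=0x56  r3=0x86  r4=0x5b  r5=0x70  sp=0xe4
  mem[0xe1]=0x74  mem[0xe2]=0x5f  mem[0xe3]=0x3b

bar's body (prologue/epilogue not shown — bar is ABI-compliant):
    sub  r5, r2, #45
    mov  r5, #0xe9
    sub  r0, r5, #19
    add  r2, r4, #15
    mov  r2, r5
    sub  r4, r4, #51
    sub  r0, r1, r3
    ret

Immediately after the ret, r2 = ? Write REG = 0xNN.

prologue: push r0 → mem[0xe3]=0xf0, sp=0xe3
prologue: push r4 → mem[0xe2]=0x5b, sp=0xe2
prologue: push r5 → mem[0xe1]=0x70, sp=0xe1
body[0] sub  r5, r2, #45 → r5=0x29
body[1] mov  r5, #0xe9 → r5=0xe9
body[2] sub  r0, r5, #19 → r0=0xd6
body[3] add  r2, r4, #15 → r2=0x6a
body[4] mov  r2, r5 → r2=0xe9
body[5] sub  r4, r4, #51 → r4=0x28
body[6] sub  r0, r1, r3 → r0=0x17
epilogue: pop r5=0x70, sp=0xe2
epilogue: pop r4=0x5b, sp=0xe3
epilogue: pop r0=0xf0, sp=0xe4
r2 is caller-saved → body value

REG = 0xe9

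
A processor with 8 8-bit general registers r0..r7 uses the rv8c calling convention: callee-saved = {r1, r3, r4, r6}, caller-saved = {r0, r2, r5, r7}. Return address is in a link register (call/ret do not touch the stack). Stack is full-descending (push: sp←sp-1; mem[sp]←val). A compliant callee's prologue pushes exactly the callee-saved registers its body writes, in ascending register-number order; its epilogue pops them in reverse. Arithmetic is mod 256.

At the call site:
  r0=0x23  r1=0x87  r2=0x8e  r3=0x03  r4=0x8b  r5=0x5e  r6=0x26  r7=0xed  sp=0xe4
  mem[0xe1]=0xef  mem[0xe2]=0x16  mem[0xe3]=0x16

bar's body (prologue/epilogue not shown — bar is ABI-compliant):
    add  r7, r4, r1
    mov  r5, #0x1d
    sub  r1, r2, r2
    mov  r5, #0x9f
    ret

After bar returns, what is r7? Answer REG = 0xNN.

prologue: push r1 → mem[0xe3]=0x87, sp=0xe3
body[0] add  r7, r4, r1 → r7=0x12
body[1] mov  r5, #0x1d → r5=0x1d
body[2] sub  r1, r2, r2 → r1=0x00
body[3] mov  r5, #0x9f → r5=0x9f
epilogue: pop r1=0x87, sp=0xe4
r7 is caller-saved → body value

REG = 0x12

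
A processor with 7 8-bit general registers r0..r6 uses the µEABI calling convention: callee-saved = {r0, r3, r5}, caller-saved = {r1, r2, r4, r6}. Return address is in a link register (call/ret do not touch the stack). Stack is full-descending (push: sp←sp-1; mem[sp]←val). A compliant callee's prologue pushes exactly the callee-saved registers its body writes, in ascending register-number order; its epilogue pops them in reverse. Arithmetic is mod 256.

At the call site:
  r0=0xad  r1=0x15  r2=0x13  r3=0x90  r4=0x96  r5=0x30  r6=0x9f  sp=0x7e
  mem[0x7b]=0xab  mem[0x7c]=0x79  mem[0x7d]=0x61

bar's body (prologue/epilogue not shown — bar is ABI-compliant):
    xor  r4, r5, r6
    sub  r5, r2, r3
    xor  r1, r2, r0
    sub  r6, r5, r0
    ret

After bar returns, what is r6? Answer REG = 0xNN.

prologue: push r5 → mem[0x7d]=0x30, sp=0x7d
body[0] xor  r4, r5, r6 → r4=0xaf
body[1] sub  r5, r2, r3 → r5=0x83
body[2] xor  r1, r2, r0 → r1=0xbe
body[3] sub  r6, r5, r0 → r6=0xd6
epilogue: pop r5=0x30, sp=0x7e
r6 is caller-saved → body value

REG = 0xd6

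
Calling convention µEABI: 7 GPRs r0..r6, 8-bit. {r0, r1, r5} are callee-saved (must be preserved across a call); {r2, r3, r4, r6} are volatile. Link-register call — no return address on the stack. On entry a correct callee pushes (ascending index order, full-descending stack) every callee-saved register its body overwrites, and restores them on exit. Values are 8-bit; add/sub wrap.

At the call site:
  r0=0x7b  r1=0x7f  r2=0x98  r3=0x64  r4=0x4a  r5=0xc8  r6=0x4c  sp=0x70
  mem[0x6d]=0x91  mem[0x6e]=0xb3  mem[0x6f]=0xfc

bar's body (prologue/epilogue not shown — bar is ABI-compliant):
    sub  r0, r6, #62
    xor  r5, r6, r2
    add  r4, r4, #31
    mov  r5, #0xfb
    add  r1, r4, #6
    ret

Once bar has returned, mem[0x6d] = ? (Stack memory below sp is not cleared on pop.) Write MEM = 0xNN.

MEM = 0xc8

prologue: push r0 → mem[0x6f]=0x7b, sp=0x6f
prologue: push r1 → mem[0x6e]=0x7f, sp=0x6e
prologue: push r5 → mem[0x6d]=0xc8, sp=0x6d
body[0] sub  r0, r6, #62 → r0=0x0e
body[1] xor  r5, r6, r2 → r5=0xd4
body[2] add  r4, r4, #31 → r4=0x69
body[3] mov  r5, #0xfb → r5=0xfb
body[4] add  r1, r4, #6 → r1=0x6f
epilogue: pop r5=0xc8, sp=0x6e
epilogue: pop r1=0x7f, sp=0x6f
epilogue: pop r0=0x7b, sp=0x70
prologue pushed ['r0', 'r1', 'r5'] at ['0x6f', '0x6e', '0x6d']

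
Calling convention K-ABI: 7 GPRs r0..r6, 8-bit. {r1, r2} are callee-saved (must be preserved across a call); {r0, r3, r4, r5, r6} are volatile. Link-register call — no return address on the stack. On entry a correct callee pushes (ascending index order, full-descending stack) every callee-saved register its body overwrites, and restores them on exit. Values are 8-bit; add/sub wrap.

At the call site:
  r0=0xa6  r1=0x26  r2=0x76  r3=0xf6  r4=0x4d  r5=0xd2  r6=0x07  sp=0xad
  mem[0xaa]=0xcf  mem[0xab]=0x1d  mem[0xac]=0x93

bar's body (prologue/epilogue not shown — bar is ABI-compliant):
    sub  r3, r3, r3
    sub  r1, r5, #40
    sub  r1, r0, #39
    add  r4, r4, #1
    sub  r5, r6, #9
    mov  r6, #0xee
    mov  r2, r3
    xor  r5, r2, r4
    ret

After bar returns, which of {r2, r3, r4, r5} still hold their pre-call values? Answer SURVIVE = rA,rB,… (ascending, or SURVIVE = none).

SURVIVE = r2

prologue: push r1 → mem[0xac]=0x26, sp=0xac
prologue: push r2 → mem[0xab]=0x76, sp=0xab
body[0] sub  r3, r3, r3 → r3=0x00
body[1] sub  r1, r5, #40 → r1=0xaa
body[2] sub  r1, r0, #39 → r1=0x7f
body[3] add  r4, r4, #1 → r4=0x4e
body[4] sub  r5, r6, #9 → r5=0xfe
body[5] mov  r6, #0xee → r6=0xee
body[6] mov  r2, r3 → r2=0x00
body[7] xor  r5, r2, r4 → r5=0x4e
epilogue: pop r2=0x76, sp=0xac
epilogue: pop r1=0x26, sp=0xad
r2: callee-saved, written=True
r3: caller-saved, written=True
r4: caller-saved, written=True
r5: caller-saved, written=True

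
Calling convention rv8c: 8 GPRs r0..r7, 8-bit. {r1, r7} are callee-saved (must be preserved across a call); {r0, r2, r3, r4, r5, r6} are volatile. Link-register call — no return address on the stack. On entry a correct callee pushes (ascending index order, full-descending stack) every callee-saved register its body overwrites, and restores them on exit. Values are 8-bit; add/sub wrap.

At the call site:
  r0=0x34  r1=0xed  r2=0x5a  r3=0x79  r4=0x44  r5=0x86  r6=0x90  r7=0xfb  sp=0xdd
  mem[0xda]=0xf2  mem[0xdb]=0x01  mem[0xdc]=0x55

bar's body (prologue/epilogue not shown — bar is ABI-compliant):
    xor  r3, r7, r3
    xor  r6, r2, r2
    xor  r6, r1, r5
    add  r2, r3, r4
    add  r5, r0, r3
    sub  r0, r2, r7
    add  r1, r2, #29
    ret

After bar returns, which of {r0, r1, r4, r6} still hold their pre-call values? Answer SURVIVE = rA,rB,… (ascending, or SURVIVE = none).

SURVIVE = r1,r4

prologue: push r1 → mem[0xdc]=0xed, sp=0xdc
body[0] xor  r3, r7, r3 → r3=0x82
body[1] xor  r6, r2, r2 → r6=0x00
body[2] xor  r6, r1, r5 → r6=0x6b
body[3] add  r2, r3, r4 → r2=0xc6
body[4] add  r5, r0, r3 → r5=0xb6
body[5] sub  r0, r2, r7 → r0=0xcb
body[6] add  r1, r2, #29 → r1=0xe3
epilogue: pop r1=0xed, sp=0xdd
r0: caller-saved, written=True
r1: callee-saved, written=True
r4: caller-saved, written=False
r6: caller-saved, written=True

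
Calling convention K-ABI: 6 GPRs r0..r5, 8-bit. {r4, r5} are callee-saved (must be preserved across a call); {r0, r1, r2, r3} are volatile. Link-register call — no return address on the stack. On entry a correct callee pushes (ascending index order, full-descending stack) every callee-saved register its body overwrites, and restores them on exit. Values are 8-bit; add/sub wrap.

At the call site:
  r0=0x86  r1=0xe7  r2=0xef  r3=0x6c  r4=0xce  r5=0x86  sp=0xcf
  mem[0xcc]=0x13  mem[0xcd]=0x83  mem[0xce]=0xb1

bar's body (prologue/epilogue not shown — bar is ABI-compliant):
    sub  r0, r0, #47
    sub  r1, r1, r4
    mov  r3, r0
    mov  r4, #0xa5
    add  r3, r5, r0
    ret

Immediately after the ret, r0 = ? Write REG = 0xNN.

prologue: push r4 → mem[0xce]=0xce, sp=0xce
body[0] sub  r0, r0, #47 → r0=0x57
body[1] sub  r1, r1, r4 → r1=0x19
body[2] mov  r3, r0 → r3=0x57
body[3] mov  r4, #0xa5 → r4=0xa5
body[4] add  r3, r5, r0 → r3=0xdd
epilogue: pop r4=0xce, sp=0xcf
r0 is caller-saved → body value

REG = 0x57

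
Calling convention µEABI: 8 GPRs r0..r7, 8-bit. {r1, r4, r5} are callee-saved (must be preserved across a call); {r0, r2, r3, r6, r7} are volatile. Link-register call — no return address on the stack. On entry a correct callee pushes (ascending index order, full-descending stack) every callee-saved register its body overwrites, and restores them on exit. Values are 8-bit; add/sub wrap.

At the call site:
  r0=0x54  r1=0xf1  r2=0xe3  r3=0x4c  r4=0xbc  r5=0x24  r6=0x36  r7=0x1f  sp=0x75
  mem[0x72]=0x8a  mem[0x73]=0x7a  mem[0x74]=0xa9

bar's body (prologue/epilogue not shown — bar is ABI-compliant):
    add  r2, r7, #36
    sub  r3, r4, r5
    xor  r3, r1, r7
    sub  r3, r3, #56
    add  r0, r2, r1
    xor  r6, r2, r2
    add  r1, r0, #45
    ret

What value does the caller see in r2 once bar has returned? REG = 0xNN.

prologue: push r1 → mem[0x74]=0xf1, sp=0x74
body[0] add  r2, r7, #36 → r2=0x43
body[1] sub  r3, r4, r5 → r3=0x98
body[2] xor  r3, r1, r7 → r3=0xee
body[3] sub  r3, r3, #56 → r3=0xb6
body[4] add  r0, r2, r1 → r0=0x34
body[5] xor  r6, r2, r2 → r6=0x00
body[6] add  r1, r0, #45 → r1=0x61
epilogue: pop r1=0xf1, sp=0x75
r2 is caller-saved → body value

REG = 0x43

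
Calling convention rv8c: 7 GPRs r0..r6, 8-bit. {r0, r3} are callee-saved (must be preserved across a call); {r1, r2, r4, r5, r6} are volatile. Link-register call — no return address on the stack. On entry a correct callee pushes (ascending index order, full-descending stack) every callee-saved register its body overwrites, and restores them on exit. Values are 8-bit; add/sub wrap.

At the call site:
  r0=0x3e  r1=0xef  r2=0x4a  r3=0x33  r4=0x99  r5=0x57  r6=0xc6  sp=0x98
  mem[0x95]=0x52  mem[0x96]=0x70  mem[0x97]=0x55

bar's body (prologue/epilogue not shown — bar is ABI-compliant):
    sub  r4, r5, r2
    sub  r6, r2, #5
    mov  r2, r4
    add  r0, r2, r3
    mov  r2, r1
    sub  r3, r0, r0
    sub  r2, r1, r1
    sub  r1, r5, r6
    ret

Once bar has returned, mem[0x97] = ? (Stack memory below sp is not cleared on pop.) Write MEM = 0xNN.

MEM = 0x3e

prologue: push r0 -> mem[0x97]=0x3e, sp=0x97
prologue: push r3 -> mem[0x96]=0x33, sp=0x96
body[0] sub  r4, r5, r2 -> r4=0x0d
body[1] sub  r6, r2, #5 -> r6=0x45
body[2] mov  r2, r4 -> r2=0x0d
body[3] add  r0, r2, r3 -> r0=0x40
body[4] mov  r2, r1 -> r2=0xef
body[5] sub  r3, r0, r0 -> r3=0x00
body[6] sub  r2, r1, r1 -> r2=0x00
body[7] sub  r1, r5, r6 -> r1=0x12
epilogue: pop r3=0x33, sp=0x97
epilogue: pop r0=0x3e, sp=0x98
prologue pushed ['r0', 'r3'] at ['0x97', '0x96']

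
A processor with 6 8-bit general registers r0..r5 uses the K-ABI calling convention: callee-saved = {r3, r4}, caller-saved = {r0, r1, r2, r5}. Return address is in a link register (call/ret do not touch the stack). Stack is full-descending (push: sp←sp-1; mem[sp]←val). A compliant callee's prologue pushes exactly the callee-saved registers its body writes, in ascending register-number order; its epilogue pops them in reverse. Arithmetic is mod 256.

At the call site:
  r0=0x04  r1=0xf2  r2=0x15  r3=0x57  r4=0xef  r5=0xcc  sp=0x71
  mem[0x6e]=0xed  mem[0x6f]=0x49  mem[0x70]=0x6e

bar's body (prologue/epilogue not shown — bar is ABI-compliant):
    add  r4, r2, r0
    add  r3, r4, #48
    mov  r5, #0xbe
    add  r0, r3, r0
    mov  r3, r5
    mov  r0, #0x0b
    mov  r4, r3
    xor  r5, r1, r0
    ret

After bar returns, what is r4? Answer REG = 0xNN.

prologue: push r3 -> mem[0x70]=0x57, sp=0x70
prologue: push r4 -> mem[0x6f]=0xef, sp=0x6f
body[0] add  r4, r2, r0 -> r4=0x19
body[1] add  r3, r4, #48 -> r3=0x49
body[2] mov  r5, #0xbe -> r5=0xbe
body[3] add  r0, r3, r0 -> r0=0x4d
body[4] mov  r3, r5 -> r3=0xbe
body[5] mov  r0, #0x0b -> r0=0x0b
body[6] mov  r4, r3 -> r4=0xbe
body[7] xor  r5, r1, r0 -> r5=0xf9
epilogue: pop r4=0xef, sp=0x70
epilogue: pop r3=0x57, sp=0x71
r4 is callee-saved -> restored

REG = 0xef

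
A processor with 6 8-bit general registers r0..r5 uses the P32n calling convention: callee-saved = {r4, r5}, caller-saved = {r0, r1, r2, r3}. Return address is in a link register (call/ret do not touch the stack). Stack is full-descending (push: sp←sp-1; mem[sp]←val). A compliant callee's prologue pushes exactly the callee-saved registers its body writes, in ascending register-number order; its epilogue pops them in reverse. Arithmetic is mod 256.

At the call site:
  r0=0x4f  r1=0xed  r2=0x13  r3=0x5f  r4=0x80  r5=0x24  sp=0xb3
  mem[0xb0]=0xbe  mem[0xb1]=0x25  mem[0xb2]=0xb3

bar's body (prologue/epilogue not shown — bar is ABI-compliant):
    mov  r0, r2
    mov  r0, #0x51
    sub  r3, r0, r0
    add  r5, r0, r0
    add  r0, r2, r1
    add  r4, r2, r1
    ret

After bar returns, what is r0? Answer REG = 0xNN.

prologue: push r4 -> mem[0xb2]=0x80, sp=0xb2
prologue: push r5 -> mem[0xb1]=0x24, sp=0xb1
body[0] mov  r0, r2 -> r0=0x13
body[1] mov  r0, #0x51 -> r0=0x51
body[2] sub  r3, r0, r0 -> r3=0x00
body[3] add  r5, r0, r0 -> r5=0xa2
body[4] add  r0, r2, r1 -> r0=0x00
body[5] add  r4, r2, r1 -> r4=0x00
epilogue: pop r5=0x24, sp=0xb2
epilogue: pop r4=0x80, sp=0xb3
r0 is caller-saved -> body value

REG = 0x00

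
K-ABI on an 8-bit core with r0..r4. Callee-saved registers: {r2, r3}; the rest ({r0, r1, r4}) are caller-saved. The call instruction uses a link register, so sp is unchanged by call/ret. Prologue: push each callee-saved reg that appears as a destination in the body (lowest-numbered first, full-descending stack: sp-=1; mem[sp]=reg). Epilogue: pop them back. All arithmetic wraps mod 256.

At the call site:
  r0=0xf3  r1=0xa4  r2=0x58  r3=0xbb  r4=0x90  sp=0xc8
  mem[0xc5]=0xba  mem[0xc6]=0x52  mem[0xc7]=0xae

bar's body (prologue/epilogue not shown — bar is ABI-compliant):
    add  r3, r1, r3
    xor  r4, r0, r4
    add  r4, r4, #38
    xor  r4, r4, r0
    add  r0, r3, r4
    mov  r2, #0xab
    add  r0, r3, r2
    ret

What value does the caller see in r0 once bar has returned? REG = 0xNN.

prologue: push r2 -> mem[0xc7]=0x58, sp=0xc7
prologue: push r3 -> mem[0xc6]=0xbb, sp=0xc6
body[0] add  r3, r1, r3 -> r3=0x5f
body[1] xor  r4, r0, r4 -> r4=0x63
body[2] add  r4, r4, #38 -> r4=0x89
body[3] xor  r4, r4, r0 -> r4=0x7a
body[4] add  r0, r3, r4 -> r0=0xd9
body[5] mov  r2, #0xab -> r2=0xab
body[6] add  r0, r3, r2 -> r0=0x0a
epilogue: pop r3=0xbb, sp=0xc7
epilogue: pop r2=0x58, sp=0xc8
r0 is caller-saved -> body value

REG = 0x0a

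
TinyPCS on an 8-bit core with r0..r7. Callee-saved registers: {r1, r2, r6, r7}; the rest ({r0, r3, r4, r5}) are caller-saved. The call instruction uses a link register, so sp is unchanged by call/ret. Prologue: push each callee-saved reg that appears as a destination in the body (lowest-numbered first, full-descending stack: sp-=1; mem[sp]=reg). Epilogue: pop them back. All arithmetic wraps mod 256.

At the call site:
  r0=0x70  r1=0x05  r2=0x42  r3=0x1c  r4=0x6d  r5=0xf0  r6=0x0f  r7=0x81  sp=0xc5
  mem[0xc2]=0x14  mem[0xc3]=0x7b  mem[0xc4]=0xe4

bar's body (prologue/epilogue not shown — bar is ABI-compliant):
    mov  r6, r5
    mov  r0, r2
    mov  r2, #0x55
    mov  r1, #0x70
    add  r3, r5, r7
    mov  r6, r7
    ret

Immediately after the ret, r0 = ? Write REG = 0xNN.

REG = 0x42

prologue: push r1 → mem[0xc4]=0x05, sp=0xc4
prologue: push r2 → mem[0xc3]=0x42, sp=0xc3
prologue: push r6 → mem[0xc2]=0x0f, sp=0xc2
body[0] mov  r6, r5 → r6=0xf0
body[1] mov  r0, r2 → r0=0x42
body[2] mov  r2, #0x55 → r2=0x55
body[3] mov  r1, #0x70 → r1=0x70
body[4] add  r3, r5, r7 → r3=0x71
body[5] mov  r6, r7 → r6=0x81
epilogue: pop r6=0x0f, sp=0xc3
epilogue: pop r2=0x42, sp=0xc4
epilogue: pop r1=0x05, sp=0xc5
r0 is caller-saved → body value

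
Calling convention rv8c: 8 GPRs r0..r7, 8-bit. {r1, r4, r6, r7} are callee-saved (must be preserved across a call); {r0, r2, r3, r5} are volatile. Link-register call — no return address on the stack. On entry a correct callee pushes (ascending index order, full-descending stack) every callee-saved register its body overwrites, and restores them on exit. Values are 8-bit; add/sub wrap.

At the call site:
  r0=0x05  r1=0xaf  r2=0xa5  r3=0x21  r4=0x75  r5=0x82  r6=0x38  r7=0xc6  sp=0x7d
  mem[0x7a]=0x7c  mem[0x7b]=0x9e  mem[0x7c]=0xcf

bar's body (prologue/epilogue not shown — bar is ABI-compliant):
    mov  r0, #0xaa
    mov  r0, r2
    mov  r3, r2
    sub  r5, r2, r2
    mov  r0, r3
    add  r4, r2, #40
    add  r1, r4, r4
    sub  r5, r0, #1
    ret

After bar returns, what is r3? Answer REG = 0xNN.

prologue: push r1 → mem[0x7c]=0xaf, sp=0x7c
prologue: push r4 → mem[0x7b]=0x75, sp=0x7b
body[0] mov  r0, #0xaa → r0=0xaa
body[1] mov  r0, r2 → r0=0xa5
body[2] mov  r3, r2 → r3=0xa5
body[3] sub  r5, r2, r2 → r5=0x00
body[4] mov  r0, r3 → r0=0xa5
body[5] add  r4, r2, #40 → r4=0xcd
body[6] add  r1, r4, r4 → r1=0x9a
body[7] sub  r5, r0, #1 → r5=0xa4
epilogue: pop r4=0x75, sp=0x7c
epilogue: pop r1=0xaf, sp=0x7d
r3 is caller-saved → body value

REG = 0xa5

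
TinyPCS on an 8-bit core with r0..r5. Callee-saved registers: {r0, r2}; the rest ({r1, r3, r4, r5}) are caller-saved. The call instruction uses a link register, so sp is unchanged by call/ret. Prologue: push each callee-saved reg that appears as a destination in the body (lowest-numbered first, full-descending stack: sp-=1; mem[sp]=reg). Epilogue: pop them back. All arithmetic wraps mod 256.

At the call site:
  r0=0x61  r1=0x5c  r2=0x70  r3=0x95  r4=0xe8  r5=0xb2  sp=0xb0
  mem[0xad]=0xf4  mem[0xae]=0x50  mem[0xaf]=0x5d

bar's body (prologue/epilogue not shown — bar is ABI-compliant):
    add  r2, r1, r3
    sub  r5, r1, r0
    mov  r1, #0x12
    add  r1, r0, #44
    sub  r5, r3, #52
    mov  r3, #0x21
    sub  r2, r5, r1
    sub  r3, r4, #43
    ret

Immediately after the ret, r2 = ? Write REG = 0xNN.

REG = 0x70

prologue: push r2 → mem[0xaf]=0x70, sp=0xaf
body[0] add  r2, r1, r3 → r2=0xf1
body[1] sub  r5, r1, r0 → r5=0xfb
body[2] mov  r1, #0x12 → r1=0x12
body[3] add  r1, r0, #44 → r1=0x8d
body[4] sub  r5, r3, #52 → r5=0x61
body[5] mov  r3, #0x21 → r3=0x21
body[6] sub  r2, r5, r1 → r2=0xd4
body[7] sub  r3, r4, #43 → r3=0xbd
epilogue: pop r2=0x70, sp=0xb0
r2 is callee-saved → restored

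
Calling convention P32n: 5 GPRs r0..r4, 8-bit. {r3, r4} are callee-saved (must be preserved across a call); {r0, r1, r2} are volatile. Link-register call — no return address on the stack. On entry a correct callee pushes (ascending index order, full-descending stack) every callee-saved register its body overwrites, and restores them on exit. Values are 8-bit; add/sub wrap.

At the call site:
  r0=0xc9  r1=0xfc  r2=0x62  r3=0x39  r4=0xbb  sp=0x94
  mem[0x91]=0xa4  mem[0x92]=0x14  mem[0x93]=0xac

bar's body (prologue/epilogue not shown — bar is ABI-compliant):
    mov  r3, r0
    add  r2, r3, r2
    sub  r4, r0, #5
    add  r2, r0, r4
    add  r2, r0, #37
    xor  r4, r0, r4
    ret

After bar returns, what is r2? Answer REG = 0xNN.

prologue: push r3 -> mem[0x93]=0x39, sp=0x93
prologue: push r4 -> mem[0x92]=0xbb, sp=0x92
body[0] mov  r3, r0 -> r3=0xc9
body[1] add  r2, r3, r2 -> r2=0x2b
body[2] sub  r4, r0, #5 -> r4=0xc4
body[3] add  r2, r0, r4 -> r2=0x8d
body[4] add  r2, r0, #37 -> r2=0xee
body[5] xor  r4, r0, r4 -> r4=0x0d
epilogue: pop r4=0xbb, sp=0x93
epilogue: pop r3=0x39, sp=0x94
r2 is caller-saved -> body value

REG = 0xee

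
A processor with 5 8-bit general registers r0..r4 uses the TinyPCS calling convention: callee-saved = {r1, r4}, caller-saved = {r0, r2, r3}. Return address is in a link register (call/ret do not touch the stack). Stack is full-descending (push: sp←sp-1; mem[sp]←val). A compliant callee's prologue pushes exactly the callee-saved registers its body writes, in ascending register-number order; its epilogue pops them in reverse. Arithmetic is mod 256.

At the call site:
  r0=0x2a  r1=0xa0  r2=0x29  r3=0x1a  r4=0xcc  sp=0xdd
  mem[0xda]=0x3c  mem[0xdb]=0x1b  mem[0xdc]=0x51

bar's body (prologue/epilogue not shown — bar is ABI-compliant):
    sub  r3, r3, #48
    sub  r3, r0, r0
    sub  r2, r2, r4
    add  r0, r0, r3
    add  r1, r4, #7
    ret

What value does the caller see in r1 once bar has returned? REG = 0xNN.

REG = 0xa0

prologue: push r1 -> mem[0xdc]=0xa0, sp=0xdc
body[0] sub  r3, r3, #48 -> r3=0xea
body[1] sub  r3, r0, r0 -> r3=0x00
body[2] sub  r2, r2, r4 -> r2=0x5d
body[3] add  r0, r0, r3 -> r0=0x2a
body[4] add  r1, r4, #7 -> r1=0xd3
epilogue: pop r1=0xa0, sp=0xdd
r1 is callee-saved -> restored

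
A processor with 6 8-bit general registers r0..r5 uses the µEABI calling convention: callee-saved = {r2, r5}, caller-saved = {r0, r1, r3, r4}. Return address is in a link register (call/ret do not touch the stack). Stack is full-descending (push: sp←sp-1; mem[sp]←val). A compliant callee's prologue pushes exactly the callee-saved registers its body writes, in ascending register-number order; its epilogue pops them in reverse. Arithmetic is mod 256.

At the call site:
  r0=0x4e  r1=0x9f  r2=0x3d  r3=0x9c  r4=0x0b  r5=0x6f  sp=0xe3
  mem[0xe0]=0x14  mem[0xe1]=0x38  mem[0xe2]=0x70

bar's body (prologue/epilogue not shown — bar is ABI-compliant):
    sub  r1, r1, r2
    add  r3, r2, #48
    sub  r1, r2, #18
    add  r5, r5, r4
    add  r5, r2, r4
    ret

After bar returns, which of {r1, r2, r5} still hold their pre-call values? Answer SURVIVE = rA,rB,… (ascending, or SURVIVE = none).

SURVIVE = r2,r5

prologue: push r5 -> mem[0xe2]=0x6f, sp=0xe2
body[0] sub  r1, r1, r2 -> r1=0x62
body[1] add  r3, r2, #48 -> r3=0x6d
body[2] sub  r1, r2, #18 -> r1=0x2b
body[3] add  r5, r5, r4 -> r5=0x7a
body[4] add  r5, r2, r4 -> r5=0x48
epilogue: pop r5=0x6f, sp=0xe3
r1: caller-saved, written=True
r2: callee-saved, written=False
r5: callee-saved, written=True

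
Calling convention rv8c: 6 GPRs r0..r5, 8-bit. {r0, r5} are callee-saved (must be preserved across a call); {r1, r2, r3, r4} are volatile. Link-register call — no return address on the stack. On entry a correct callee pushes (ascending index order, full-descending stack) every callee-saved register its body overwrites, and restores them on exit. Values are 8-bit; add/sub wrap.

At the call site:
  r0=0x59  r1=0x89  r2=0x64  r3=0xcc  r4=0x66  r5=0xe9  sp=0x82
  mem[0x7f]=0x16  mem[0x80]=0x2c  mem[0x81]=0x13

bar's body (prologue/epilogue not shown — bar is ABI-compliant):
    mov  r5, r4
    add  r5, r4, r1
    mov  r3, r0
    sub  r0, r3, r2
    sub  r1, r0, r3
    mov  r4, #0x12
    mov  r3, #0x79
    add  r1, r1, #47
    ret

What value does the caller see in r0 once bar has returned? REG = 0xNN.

prologue: push r0 -> mem[0x81]=0x59, sp=0x81
prologue: push r5 -> mem[0x80]=0xe9, sp=0x80
body[0] mov  r5, r4 -> r5=0x66
body[1] add  r5, r4, r1 -> r5=0xef
body[2] mov  r3, r0 -> r3=0x59
body[3] sub  r0, r3, r2 -> r0=0xf5
body[4] sub  r1, r0, r3 -> r1=0x9c
body[5] mov  r4, #0x12 -> r4=0x12
body[6] mov  r3, #0x79 -> r3=0x79
body[7] add  r1, r1, #47 -> r1=0xcb
epilogue: pop r5=0xe9, sp=0x81
epilogue: pop r0=0x59, sp=0x82
r0 is callee-saved -> restored

REG = 0x59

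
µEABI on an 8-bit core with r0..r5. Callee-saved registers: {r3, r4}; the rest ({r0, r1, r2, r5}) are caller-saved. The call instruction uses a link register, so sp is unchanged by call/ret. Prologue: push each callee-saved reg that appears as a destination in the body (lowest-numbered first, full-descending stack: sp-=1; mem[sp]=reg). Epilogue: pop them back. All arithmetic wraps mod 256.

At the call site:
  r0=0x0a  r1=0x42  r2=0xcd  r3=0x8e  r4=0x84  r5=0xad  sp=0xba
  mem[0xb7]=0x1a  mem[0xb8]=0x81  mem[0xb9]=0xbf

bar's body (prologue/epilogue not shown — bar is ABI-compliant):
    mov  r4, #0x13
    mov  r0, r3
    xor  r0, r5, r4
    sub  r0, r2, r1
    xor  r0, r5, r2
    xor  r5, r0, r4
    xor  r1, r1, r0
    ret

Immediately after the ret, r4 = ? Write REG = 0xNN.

prologue: push r4 → mem[0xb9]=0x84, sp=0xb9
body[0] mov  r4, #0x13 → r4=0x13
body[1] mov  r0, r3 → r0=0x8e
body[2] xor  r0, r5, r4 → r0=0xbe
body[3] sub  r0, r2, r1 → r0=0x8b
body[4] xor  r0, r5, r2 → r0=0x60
body[5] xor  r5, r0, r4 → r5=0x73
body[6] xor  r1, r1, r0 → r1=0x22
epilogue: pop r4=0x84, sp=0xba
r4 is callee-saved → restored

REG = 0x84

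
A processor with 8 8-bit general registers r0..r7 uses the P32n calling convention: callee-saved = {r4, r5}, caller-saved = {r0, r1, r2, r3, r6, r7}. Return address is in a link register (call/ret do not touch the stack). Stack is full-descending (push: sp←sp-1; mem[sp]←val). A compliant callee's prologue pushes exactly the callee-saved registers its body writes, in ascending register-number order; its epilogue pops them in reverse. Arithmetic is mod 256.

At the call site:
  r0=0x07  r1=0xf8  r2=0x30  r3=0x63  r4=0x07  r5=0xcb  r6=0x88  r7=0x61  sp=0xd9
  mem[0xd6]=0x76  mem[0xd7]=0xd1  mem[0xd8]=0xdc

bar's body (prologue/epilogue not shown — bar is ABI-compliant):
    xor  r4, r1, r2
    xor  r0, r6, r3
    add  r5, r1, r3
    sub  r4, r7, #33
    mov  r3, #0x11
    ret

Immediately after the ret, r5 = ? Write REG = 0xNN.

REG = 0xcb

prologue: push r4 -> mem[0xd8]=0x07, sp=0xd8
prologue: push r5 -> mem[0xd7]=0xcb, sp=0xd7
body[0] xor  r4, r1, r2 -> r4=0xc8
body[1] xor  r0, r6, r3 -> r0=0xeb
body[2] add  r5, r1, r3 -> r5=0x5b
body[3] sub  r4, r7, #33 -> r4=0x40
body[4] mov  r3, #0x11 -> r3=0x11
epilogue: pop r5=0xcb, sp=0xd8
epilogue: pop r4=0x07, sp=0xd9
r5 is callee-saved -> restored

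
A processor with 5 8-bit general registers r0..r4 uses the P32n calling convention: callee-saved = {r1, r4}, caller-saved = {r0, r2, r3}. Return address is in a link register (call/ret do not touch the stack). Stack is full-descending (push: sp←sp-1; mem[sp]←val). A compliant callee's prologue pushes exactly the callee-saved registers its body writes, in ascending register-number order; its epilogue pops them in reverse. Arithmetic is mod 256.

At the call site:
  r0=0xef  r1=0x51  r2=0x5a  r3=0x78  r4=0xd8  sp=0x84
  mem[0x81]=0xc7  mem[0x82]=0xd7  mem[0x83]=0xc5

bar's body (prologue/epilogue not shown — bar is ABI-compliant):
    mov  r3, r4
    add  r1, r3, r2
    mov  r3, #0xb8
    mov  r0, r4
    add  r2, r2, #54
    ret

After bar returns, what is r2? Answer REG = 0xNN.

prologue: push r1 -> mem[0x83]=0x51, sp=0x83
body[0] mov  r3, r4 -> r3=0xd8
body[1] add  r1, r3, r2 -> r1=0x32
body[2] mov  r3, #0xb8 -> r3=0xb8
body[3] mov  r0, r4 -> r0=0xd8
body[4] add  r2, r2, #54 -> r2=0x90
epilogue: pop r1=0x51, sp=0x84
r2 is caller-saved -> body value

REG = 0x90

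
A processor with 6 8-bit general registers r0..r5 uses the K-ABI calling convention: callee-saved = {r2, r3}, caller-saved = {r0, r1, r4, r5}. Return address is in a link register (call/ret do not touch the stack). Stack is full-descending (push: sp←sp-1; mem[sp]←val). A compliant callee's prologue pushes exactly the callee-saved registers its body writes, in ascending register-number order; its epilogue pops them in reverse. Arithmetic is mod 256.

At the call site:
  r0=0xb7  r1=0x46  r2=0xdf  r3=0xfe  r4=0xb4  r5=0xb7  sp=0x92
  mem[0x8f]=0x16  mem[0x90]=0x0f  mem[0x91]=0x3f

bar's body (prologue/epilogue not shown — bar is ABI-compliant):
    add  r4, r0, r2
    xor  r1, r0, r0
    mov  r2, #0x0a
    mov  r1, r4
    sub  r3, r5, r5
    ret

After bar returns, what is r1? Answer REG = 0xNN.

REG = 0x96

prologue: push r2 → mem[0x91]=0xdf, sp=0x91
prologue: push r3 → mem[0x90]=0xfe, sp=0x90
body[0] add  r4, r0, r2 → r4=0x96
body[1] xor  r1, r0, r0 → r1=0x00
body[2] mov  r2, #0x0a → r2=0x0a
body[3] mov  r1, r4 → r1=0x96
body[4] sub  r3, r5, r5 → r3=0x00
epilogue: pop r3=0xfe, sp=0x91
epilogue: pop r2=0xdf, sp=0x92
r1 is caller-saved → body value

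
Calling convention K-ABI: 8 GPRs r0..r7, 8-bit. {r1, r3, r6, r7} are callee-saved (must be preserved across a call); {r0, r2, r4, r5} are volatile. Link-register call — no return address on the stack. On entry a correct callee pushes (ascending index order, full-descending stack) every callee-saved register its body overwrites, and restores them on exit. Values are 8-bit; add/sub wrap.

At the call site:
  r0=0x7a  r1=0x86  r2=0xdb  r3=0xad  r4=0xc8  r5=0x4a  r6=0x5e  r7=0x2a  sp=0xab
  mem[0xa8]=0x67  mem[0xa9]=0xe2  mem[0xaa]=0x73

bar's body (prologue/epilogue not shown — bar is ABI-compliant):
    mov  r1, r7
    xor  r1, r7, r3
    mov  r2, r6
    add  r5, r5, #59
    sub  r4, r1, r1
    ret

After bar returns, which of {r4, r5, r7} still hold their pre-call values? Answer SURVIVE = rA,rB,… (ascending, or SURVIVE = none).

prologue: push r1 -> mem[0xaa]=0x86, sp=0xaa
body[0] mov  r1, r7 -> r1=0x2a
body[1] xor  r1, r7, r3 -> r1=0x87
body[2] mov  r2, r6 -> r2=0x5e
body[3] add  r5, r5, #59 -> r5=0x85
body[4] sub  r4, r1, r1 -> r4=0x00
epilogue: pop r1=0x86, sp=0xab
r4: caller-saved, written=True
r5: caller-saved, written=True
r7: callee-saved, written=False

SURVIVE = r7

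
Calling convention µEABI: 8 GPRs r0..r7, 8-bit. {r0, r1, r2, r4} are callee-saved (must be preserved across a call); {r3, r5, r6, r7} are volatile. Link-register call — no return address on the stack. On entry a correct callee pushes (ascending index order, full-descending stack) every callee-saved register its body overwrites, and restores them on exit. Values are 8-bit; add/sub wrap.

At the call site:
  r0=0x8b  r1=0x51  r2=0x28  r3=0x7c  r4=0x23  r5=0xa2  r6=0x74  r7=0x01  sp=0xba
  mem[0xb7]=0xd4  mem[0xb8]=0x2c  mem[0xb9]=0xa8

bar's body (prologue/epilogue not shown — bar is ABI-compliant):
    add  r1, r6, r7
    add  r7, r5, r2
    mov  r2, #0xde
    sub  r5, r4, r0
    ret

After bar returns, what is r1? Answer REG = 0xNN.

REG = 0x51

prologue: push r1 -> mem[0xb9]=0x51, sp=0xb9
prologue: push r2 -> mem[0xb8]=0x28, sp=0xb8
body[0] add  r1, r6, r7 -> r1=0x75
body[1] add  r7, r5, r2 -> r7=0xca
body[2] mov  r2, #0xde -> r2=0xde
body[3] sub  r5, r4, r0 -> r5=0x98
epilogue: pop r2=0x28, sp=0xb9
epilogue: pop r1=0x51, sp=0xba
r1 is callee-saved -> restored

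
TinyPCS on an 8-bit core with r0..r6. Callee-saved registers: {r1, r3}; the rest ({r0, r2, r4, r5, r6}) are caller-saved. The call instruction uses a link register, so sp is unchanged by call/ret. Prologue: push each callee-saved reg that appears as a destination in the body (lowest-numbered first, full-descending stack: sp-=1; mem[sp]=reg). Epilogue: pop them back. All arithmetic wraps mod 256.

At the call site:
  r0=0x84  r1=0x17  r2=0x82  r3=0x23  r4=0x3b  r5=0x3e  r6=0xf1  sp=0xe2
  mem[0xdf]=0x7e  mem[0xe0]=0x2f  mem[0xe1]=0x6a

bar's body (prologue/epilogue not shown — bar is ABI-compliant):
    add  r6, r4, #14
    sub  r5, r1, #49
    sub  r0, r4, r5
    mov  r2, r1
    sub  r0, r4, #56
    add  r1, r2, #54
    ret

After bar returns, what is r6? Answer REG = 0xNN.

prologue: push r1 -> mem[0xe1]=0x17, sp=0xe1
body[0] add  r6, r4, #14 -> r6=0x49
body[1] sub  r5, r1, #49 -> r5=0xe6
body[2] sub  r0, r4, r5 -> r0=0x55
body[3] mov  r2, r1 -> r2=0x17
body[4] sub  r0, r4, #56 -> r0=0x03
body[5] add  r1, r2, #54 -> r1=0x4d
epilogue: pop r1=0x17, sp=0xe2
r6 is caller-saved -> body value

REG = 0x49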